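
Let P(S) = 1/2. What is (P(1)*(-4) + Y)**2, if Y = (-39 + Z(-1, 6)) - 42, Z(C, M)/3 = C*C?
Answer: 6400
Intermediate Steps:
Z(C, M) = 3*C**2 (Z(C, M) = 3*(C*C) = 3*C**2)
P(S) = 1/2
Y = -78 (Y = (-39 + 3*(-1)**2) - 42 = (-39 + 3*1) - 42 = (-39 + 3) - 42 = -36 - 42 = -78)
(P(1)*(-4) + Y)**2 = ((1/2)*(-4) - 78)**2 = (-2 - 78)**2 = (-80)**2 = 6400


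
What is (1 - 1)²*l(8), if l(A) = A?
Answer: 0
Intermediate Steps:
(1 - 1)²*l(8) = (1 - 1)²*8 = 0²*8 = 0*8 = 0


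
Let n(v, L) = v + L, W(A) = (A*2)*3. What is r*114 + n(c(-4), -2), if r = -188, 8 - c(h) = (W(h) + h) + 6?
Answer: -21404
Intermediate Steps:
W(A) = 6*A (W(A) = (2*A)*3 = 6*A)
c(h) = 2 - 7*h (c(h) = 8 - ((6*h + h) + 6) = 8 - (7*h + 6) = 8 - (6 + 7*h) = 8 + (-6 - 7*h) = 2 - 7*h)
n(v, L) = L + v
r*114 + n(c(-4), -2) = -188*114 + (-2 + (2 - 7*(-4))) = -21432 + (-2 + (2 + 28)) = -21432 + (-2 + 30) = -21432 + 28 = -21404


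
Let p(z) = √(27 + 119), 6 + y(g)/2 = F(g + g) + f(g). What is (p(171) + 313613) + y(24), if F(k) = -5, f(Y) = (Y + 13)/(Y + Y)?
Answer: 7526221/24 + √146 ≈ 3.1360e+5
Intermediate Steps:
f(Y) = (13 + Y)/(2*Y) (f(Y) = (13 + Y)/((2*Y)) = (13 + Y)*(1/(2*Y)) = (13 + Y)/(2*Y))
y(g) = -22 + (13 + g)/g (y(g) = -12 + 2*(-5 + (13 + g)/(2*g)) = -12 + (-10 + (13 + g)/g) = -22 + (13 + g)/g)
p(z) = √146
(p(171) + 313613) + y(24) = (√146 + 313613) + (-21 + 13/24) = (313613 + √146) + (-21 + 13*(1/24)) = (313613 + √146) + (-21 + 13/24) = (313613 + √146) - 491/24 = 7526221/24 + √146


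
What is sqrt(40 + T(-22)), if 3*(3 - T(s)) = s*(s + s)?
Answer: I*sqrt(2517)/3 ≈ 16.723*I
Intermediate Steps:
T(s) = 3 - 2*s**2/3 (T(s) = 3 - s*(s + s)/3 = 3 - s*2*s/3 = 3 - 2*s**2/3)
sqrt(40 + T(-22)) = sqrt(40 + (3 - 2/3*(-22)**2)) = sqrt(40 + (3 - 2/3*484)) = sqrt(40 + (3 - 968/3)) = sqrt(40 - 959/3) = sqrt(-839/3) = I*sqrt(2517)/3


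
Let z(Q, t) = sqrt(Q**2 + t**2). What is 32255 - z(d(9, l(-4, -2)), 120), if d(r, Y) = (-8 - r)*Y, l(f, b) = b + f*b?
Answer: 32255 - 6*sqrt(689) ≈ 32098.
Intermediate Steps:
l(f, b) = b + b*f
d(r, Y) = Y*(-8 - r)
32255 - z(d(9, l(-4, -2)), 120) = 32255 - sqrt((-(-2*(1 - 4))*(8 + 9))**2 + 120**2) = 32255 - sqrt((-1*(-2*(-3))*17)**2 + 14400) = 32255 - sqrt((-1*6*17)**2 + 14400) = 32255 - sqrt((-102)**2 + 14400) = 32255 - sqrt(10404 + 14400) = 32255 - sqrt(24804) = 32255 - 6*sqrt(689)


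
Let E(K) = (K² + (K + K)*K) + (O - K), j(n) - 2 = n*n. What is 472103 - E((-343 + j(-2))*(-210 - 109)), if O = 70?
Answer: -34670105491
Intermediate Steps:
j(n) = 2 + n² (j(n) = 2 + n*n = 2 + n²)
E(K) = 70 - K + 3*K² (E(K) = (K² + (K + K)*K) + (70 - K) = (K² + (2*K)*K) + (70 - K) = (K² + 2*K²) + (70 - K) = 3*K² + (70 - K) = 70 - K + 3*K²)
472103 - E((-343 + j(-2))*(-210 - 109)) = 472103 - (70 - (-343 + (2 + (-2)²))*(-210 - 109) + 3*((-343 + (2 + (-2)²))*(-210 - 109))²) = 472103 - (70 - (-343 + (2 + 4))*(-319) + 3*((-343 + (2 + 4))*(-319))²) = 472103 - (70 - (-343 + 6)*(-319) + 3*((-343 + 6)*(-319))²) = 472103 - (70 - (-337)*(-319) + 3*(-337*(-319))²) = 472103 - (70 - 1*107503 + 3*107503²) = 472103 - (70 - 107503 + 3*11556895009) = 472103 - (70 - 107503 + 34670685027) = 472103 - 1*34670577594 = 472103 - 34670577594 = -34670105491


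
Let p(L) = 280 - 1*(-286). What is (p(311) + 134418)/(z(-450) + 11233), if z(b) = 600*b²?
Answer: 134984/121511233 ≈ 0.0011109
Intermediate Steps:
p(L) = 566 (p(L) = 280 + 286 = 566)
(p(311) + 134418)/(z(-450) + 11233) = (566 + 134418)/(600*(-450)² + 11233) = 134984/(600*202500 + 11233) = 134984/(121500000 + 11233) = 134984/121511233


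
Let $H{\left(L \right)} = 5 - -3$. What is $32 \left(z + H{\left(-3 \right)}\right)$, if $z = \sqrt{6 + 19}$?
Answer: $416$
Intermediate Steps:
$H{\left(L \right)} = 8$ ($H{\left(L \right)} = 5 + 3 = 8$)
$z = 5$ ($z = \sqrt{25} = 5$)
$32 \left(z + H{\left(-3 \right)}\right) = 32 \left(5 + 8\right) = 32 \cdot 13 = 416$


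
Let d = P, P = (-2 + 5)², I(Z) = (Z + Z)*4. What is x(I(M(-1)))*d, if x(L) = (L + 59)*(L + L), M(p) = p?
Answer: -7344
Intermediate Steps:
I(Z) = 8*Z (I(Z) = (2*Z)*4 = 8*Z)
x(L) = 2*L*(59 + L) (x(L) = (59 + L)*(2*L) = 2*L*(59 + L))
P = 9 (P = 3² = 9)
d = 9
x(I(M(-1)))*d = (2*(8*(-1))*(59 + 8*(-1)))*9 = (2*(-8)*(59 - 8))*9 = (2*(-8)*51)*9 = -816*9 = -7344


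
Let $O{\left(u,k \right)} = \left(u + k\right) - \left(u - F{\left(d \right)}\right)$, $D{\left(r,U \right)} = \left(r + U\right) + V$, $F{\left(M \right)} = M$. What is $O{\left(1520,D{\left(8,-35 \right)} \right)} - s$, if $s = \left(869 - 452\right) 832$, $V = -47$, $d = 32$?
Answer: $-346986$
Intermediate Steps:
$D{\left(r,U \right)} = -47 + U + r$ ($D{\left(r,U \right)} = \left(r + U\right) - 47 = \left(U + r\right) - 47 = -47 + U + r$)
$O{\left(u,k \right)} = 32 + k$ ($O{\left(u,k \right)} = \left(u + k\right) - \left(-32 + u\right) = \left(k + u\right) - \left(-32 + u\right) = 32 + k$)
$s = 346944$ ($s = 417 \cdot 832 = 346944$)
$O{\left(1520,D{\left(8,-35 \right)} \right)} - s = \left(32 - 74\right) - 346944 = -42 - 346944 = -346986$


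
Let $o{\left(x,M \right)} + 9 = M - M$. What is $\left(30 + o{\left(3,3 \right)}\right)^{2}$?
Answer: $441$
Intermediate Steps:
$o{\left(x,M \right)} = -9$ ($o{\left(x,M \right)} = -9 + \left(M - M\right) = -9 + 0 = -9$)
$\left(30 + o{\left(3,3 \right)}\right)^{2} = \left(30 - 9\right)^{2} = 21^{2} = 441$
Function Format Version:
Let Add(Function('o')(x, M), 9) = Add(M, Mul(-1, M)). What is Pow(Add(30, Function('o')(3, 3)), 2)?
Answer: 441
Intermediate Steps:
Function('o')(x, M) = -9 (Function('o')(x, M) = Add(-9, Add(M, Mul(-1, M))) = Add(-9, 0) = -9)
Pow(Add(30, Function('o')(3, 3)), 2) = Pow(Add(30, -9), 2) = Pow(21, 2) = 441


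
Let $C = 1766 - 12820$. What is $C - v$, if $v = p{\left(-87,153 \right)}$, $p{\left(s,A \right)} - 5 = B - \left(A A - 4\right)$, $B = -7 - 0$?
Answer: $12353$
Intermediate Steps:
$B = -7$ ($B = -7 + 0 = -7$)
$p{\left(s,A \right)} = 2 - A^{2}$ ($p{\left(s,A \right)} = 5 - \left(3 + A A\right) = 5 - \left(3 + A^{2}\right) = 2 - A^{2}$)
$v = -23407$ ($v = 2 - 153^{2} = 2 - 23409 = -23407$)
$C = -11054$ ($C = 1766 - 12820 = -11054$)
$C - v = -11054 - -23407 = -11054 + 23407 = 12353$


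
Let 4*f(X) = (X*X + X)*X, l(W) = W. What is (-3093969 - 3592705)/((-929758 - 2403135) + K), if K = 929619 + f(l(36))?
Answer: 3343337/1195643 ≈ 2.7963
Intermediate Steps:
f(X) = X*(X + X²)/4 (f(X) = ((X*X + X)*X)/4 = ((X² + X)*X)/4 = ((X + X²)*X)/4 = (X*(X + X²))/4 = X*(X + X²)/4)
K = 941607 (K = 929619 + (¼)*36²*(1 + 36) = 929619 + (¼)*1296*37 = 929619 + 11988 = 941607)
(-3093969 - 3592705)/((-929758 - 2403135) + K) = (-3093969 - 3592705)/((-929758 - 2403135) + 941607) = -6686674/(-3332893 + 941607) = -6686674/(-2391286) = -6686674*(-1/2391286) = 3343337/1195643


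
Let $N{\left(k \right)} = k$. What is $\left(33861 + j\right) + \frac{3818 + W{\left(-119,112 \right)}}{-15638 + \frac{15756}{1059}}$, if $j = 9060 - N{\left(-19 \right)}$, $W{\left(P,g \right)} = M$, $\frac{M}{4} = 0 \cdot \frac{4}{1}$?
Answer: $\frac{118405560263}{2757481} \approx 42940.0$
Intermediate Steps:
$M = 0$ ($M = 4 \cdot 0 \cdot \frac{4}{1} = 4 \cdot 0 \cdot 4 \cdot 1 = 4 \cdot 0 \cdot 4 = 4 \cdot 0 = 0$)
$W{\left(P,g \right)} = 0$
$j = 9079$ ($j = 9060 - -19 = 9060 + 19 = 9079$)
$\left(33861 + j\right) + \frac{3818 + W{\left(-119,112 \right)}}{-15638 + \frac{15756}{1059}} = \left(33861 + 9079\right) + \frac{3818 + 0}{-15638 + \frac{15756}{1059}} = 42940 + \frac{3818}{-15638 + 15756 \cdot \frac{1}{1059}} = 42940 + \frac{3818}{-15638 + \frac{5252}{353}} = 42940 + \frac{3818}{- \frac{5514962}{353}} = 42940 + 3818 \left(- \frac{353}{5514962}\right) = 42940 - \frac{673877}{2757481} = \frac{118405560263}{2757481}$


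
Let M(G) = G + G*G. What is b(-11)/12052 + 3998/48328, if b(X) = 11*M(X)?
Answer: 13332597/72806132 ≈ 0.18312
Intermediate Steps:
M(G) = G + G**2
b(X) = 11*X*(1 + X) (b(X) = 11*(X*(1 + X)) = 11*X*(1 + X))
b(-11)/12052 + 3998/48328 = (11*(-11)*(1 - 11))/12052 + 3998/48328 = (11*(-11)*(-10))*(1/12052) + 3998*(1/48328) = 1210*(1/12052) + 1999/24164 = 605/6026 + 1999/24164 = 13332597/72806132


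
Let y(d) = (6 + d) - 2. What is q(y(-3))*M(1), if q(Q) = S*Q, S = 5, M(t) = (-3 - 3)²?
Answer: 180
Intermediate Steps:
M(t) = 36 (M(t) = (-6)² = 36)
y(d) = 4 + d
q(Q) = 5*Q
q(y(-3))*M(1) = (5*(4 - 3))*36 = (5*1)*36 = 5*36 = 180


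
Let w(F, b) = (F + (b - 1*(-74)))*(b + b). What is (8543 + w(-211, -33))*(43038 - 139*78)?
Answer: 636289548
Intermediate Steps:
w(F, b) = 2*b*(74 + F + b) (w(F, b) = (F + (b + 74))*(2*b) = (F + (74 + b))*(2*b) = (74 + F + b)*(2*b) = 2*b*(74 + F + b))
(8543 + w(-211, -33))*(43038 - 139*78) = (8543 + 2*(-33)*(74 - 211 - 33))*(43038 - 139*78) = (8543 + 2*(-33)*(-170))*(43038 - 10842) = (8543 + 11220)*32196 = 19763*32196 = 636289548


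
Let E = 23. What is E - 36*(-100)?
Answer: 3623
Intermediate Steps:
E - 36*(-100) = 23 - 36*(-100) = 23 + 3600 = 3623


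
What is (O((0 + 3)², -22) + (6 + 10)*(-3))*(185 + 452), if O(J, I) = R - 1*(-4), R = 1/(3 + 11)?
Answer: -55965/2 ≈ -27983.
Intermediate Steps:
R = 1/14 ≈ 0.071429
O(J, I) = 57/14 (O(J, I) = 1/14 - 1*(-4) = 1/14 + 4 = 57/14)
(O((0 + 3)², -22) + (6 + 10)*(-3))*(185 + 452) = (57/14 + (6 + 10)*(-3))*(185 + 452) = (57/14 + 16*(-3))*637 = (57/14 - 48)*637 = -615/14*637 = -55965/2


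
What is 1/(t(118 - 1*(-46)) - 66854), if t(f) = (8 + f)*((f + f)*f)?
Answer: 1/9185370 ≈ 1.0887e-7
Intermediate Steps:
t(f) = 2*f²*(8 + f) (t(f) = (8 + f)*((2*f)*f) = (8 + f)*(2*f²) = 2*f²*(8 + f))
1/(t(118 - 1*(-46)) - 66854) = 1/(2*(118 - 1*(-46))²*(8 + (118 - 1*(-46))) - 66854) = 1/(2*(118 + 46)²*(8 + (118 + 46)) - 66854) = 1/(2*164²*(8 + 164) - 66854) = 1/(2*26896*172 - 66854) = 1/(9252224 - 66854) = 1/9185370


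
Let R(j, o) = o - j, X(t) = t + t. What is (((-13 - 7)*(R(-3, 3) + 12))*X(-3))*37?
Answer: 79920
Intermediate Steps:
X(t) = 2*t
(((-13 - 7)*(R(-3, 3) + 12))*X(-3))*37 = (((-13 - 7)*((3 - 1*(-3)) + 12))*(2*(-3)))*37 = (-20*((3 + 3) + 12)*(-6))*37 = (-20*(6 + 12)*(-6))*37 = (-20*18*(-6))*37 = -360*(-6)*37 = 2160*37 = 79920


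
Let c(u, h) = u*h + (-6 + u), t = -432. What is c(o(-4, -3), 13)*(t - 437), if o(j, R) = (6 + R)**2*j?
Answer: 443190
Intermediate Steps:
o(j, R) = j*(6 + R)**2
c(u, h) = -6 + u + h*u (c(u, h) = h*u + (-6 + u) = -6 + u + h*u)
c(o(-4, -3), 13)*(t - 437) = (-6 - 4*(6 - 3)**2 + 13*(-4*(6 - 3)**2))*(-432 - 437) = (-6 - 4*3**2 + 13*(-4*3**2))*(-869) = (-6 - 4*9 + 13*(-4*9))*(-869) = (-6 - 36 + 13*(-36))*(-869) = (-6 - 36 - 468)*(-869) = -510*(-869) = 443190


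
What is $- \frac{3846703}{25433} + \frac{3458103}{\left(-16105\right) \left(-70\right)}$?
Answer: $- \frac{4248630693451}{28671892550} \approx -148.18$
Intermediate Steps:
$- \frac{3846703}{25433} + \frac{3458103}{\left(-16105\right) \left(-70\right)} = \left(-3846703\right) \frac{1}{25433} + \frac{3458103}{1127350} = - \frac{3846703}{25433} + 3458103 \cdot \frac{1}{1127350} = - \frac{3846703}{25433} + \frac{3458103}{1127350} = - \frac{4248630693451}{28671892550}$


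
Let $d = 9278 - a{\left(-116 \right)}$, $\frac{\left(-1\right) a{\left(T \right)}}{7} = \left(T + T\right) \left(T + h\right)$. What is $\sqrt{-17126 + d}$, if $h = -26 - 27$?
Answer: $4 \sqrt{16663} \approx 516.34$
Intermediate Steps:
$h = -53$ ($h = -26 - 27 = -53$)
$a{\left(T \right)} = - 14 T \left(-53 + T\right)$ ($a{\left(T \right)} = - 7 \left(T + T\right) \left(T - 53\right) = - 7 \cdot 2 T \left(-53 + T\right) = - 14 T \left(-53 + T\right)$)
$d = 283734$ ($d = 9278 - 14 \left(-116\right) \left(53 - -116\right) = 9278 - 14 \left(-116\right) \left(53 + 116\right) = 9278 - 14 \left(-116\right) 169 = 9278 - -274456 = 9278 + 274456 = 283734$)
$\sqrt{-17126 + d} = \sqrt{-17126 + 283734} = \sqrt{266608} = 4 \sqrt{16663}$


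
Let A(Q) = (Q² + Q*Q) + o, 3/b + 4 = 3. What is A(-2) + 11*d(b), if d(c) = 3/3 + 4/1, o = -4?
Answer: 59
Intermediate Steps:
b = -3 (b = 3/(-4 + 3) = 3/(-1) = 3*(-1) = -3)
d(c) = 5 (d(c) = 3*(⅓) + 4*1 = 1 + 4 = 5)
A(Q) = -4 + 2*Q² (A(Q) = (Q² + Q*Q) - 4 = (Q² + Q²) - 4 = 2*Q² - 4 = -4 + 2*Q²)
A(-2) + 11*d(b) = (-4 + 2*(-2)²) + 11*5 = (-4 + 2*4) + 55 = (-4 + 8) + 55 = 4 + 55 = 59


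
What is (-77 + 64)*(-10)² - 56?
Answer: -1356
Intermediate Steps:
(-77 + 64)*(-10)² - 56 = -13*100 - 56 = -1300 - 56 = -1356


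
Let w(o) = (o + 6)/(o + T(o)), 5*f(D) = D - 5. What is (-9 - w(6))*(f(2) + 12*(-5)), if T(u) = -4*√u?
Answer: 11817/25 - 1212*√6/25 ≈ 353.93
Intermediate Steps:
f(D) = -1 + D/5 (f(D) = (D - 5)/5 = (-5 + D)/5 = -1 + D/5)
w(o) = (6 + o)/(o - 4*√o) (w(o) = (o + 6)/(o - 4*√o) = (6 + o)/(o - 4*√o))
(-9 - w(6))*(f(2) + 12*(-5)) = (-9 - (6 + 6)/(6 - 4*√6))*((-1 + (⅕)*2) + 12*(-5)) = (-9 - 12/(6 - 4*√6))*((-1 + ⅖) - 60) = (-9 - 12/(6 - 4*√6))*(-⅗ - 60) = (-9 - 12/(6 - 4*√6))*(-303/5) = 2727/5 + 3636/(5*(6 - 4*√6))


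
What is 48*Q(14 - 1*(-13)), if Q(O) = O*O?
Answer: 34992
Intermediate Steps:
Q(O) = O²
48*Q(14 - 1*(-13)) = 48*(14 - 1*(-13))² = 48*(14 + 13)² = 48*27² = 48*729 = 34992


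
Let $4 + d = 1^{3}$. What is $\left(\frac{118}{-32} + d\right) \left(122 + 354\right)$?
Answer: $- \frac{12733}{4} \approx -3183.3$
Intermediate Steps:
$d = -3$ ($d = -4 + 1^{3} = -4 + 1 = -3$)
$\left(\frac{118}{-32} + d\right) \left(122 + 354\right) = \left(\frac{118}{-32} - 3\right) \left(122 + 354\right) = \left(118 \left(- \frac{1}{32}\right) - 3\right) 476 = \left(- \frac{59}{16} - 3\right) 476 = \left(- \frac{107}{16}\right) 476 = - \frac{12733}{4}$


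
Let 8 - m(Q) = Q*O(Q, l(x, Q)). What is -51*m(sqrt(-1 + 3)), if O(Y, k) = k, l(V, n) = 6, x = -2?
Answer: -408 + 306*sqrt(2) ≈ 24.749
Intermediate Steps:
m(Q) = 8 - 6*Q (m(Q) = 8 - Q*6 = 8 - 6*Q)
-51*m(sqrt(-1 + 3)) = -51*(8 - 6*sqrt(-1 + 3)) = -51*(8 - 6*sqrt(2)) = -408 + 306*sqrt(2)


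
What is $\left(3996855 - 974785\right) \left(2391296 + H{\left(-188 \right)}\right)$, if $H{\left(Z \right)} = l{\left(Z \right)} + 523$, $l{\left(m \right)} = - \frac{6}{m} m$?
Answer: $7228226312910$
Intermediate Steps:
$l{\left(m \right)} = -6$
$H{\left(Z \right)} = 517$ ($H{\left(Z \right)} = -6 + 523 = 517$)
$\left(3996855 - 974785\right) \left(2391296 + H{\left(-188 \right)}\right) = \left(3996855 - 974785\right) \left(2391296 + 517\right) = 3022070 \cdot 2391813 = 7228226312910$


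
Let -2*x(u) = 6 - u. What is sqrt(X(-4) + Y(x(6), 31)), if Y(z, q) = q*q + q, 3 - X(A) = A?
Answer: 3*sqrt(111) ≈ 31.607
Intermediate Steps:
x(u) = -3 + u/2 (x(u) = -(6 - u)/2 = -3 + u/2)
X(A) = 3 - A
Y(z, q) = q + q**2 (Y(z, q) = q**2 + q = q + q**2)
sqrt(X(-4) + Y(x(6), 31)) = sqrt((3 - 1*(-4)) + 31*(1 + 31)) = sqrt((3 + 4) + 31*32) = sqrt(7 + 992) = sqrt(999) = 3*sqrt(111)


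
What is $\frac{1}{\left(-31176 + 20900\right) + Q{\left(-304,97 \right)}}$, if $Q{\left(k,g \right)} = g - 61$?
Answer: $- \frac{1}{10240} \approx -9.7656 \cdot 10^{-5}$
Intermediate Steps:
$Q{\left(k,g \right)} = -61 + g$ ($Q{\left(k,g \right)} = g - 61 = -61 + g$)
$\frac{1}{\left(-31176 + 20900\right) + Q{\left(-304,97 \right)}} = \frac{1}{\left(-31176 + 20900\right) + \left(-61 + 97\right)} = \frac{1}{-10276 + 36} = \frac{1}{-10240} = - \frac{1}{10240}$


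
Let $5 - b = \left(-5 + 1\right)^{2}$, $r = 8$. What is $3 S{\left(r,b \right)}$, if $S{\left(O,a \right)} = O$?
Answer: $24$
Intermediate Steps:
$b = -11$ ($b = 5 - \left(-5 + 1\right)^{2} = 5 - \left(-4\right)^{2} = 5 - 16 = -11$)
$3 S{\left(r,b \right)} = 3 \cdot 8 = 24$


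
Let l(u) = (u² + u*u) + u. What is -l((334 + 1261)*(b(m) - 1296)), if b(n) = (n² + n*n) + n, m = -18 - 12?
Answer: -1143163477830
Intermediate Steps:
m = -30
b(n) = n + 2*n² (b(n) = (n² + n²) + n = 2*n² + n = n + 2*n²)
l(u) = u + 2*u² (l(u) = (u² + u²) + u = 2*u² + u = u + 2*u²)
-l((334 + 1261)*(b(m) - 1296)) = -(334 + 1261)*(-30*(1 + 2*(-30)) - 1296)*(1 + 2*((334 + 1261)*(-30*(1 + 2*(-30)) - 1296))) = -1595*(-30*(1 - 60) - 1296)*(1 + 2*(1595*(-30*(1 - 60) - 1296))) = -1595*(-30*(-59) - 1296)*(1 + 2*(1595*(-30*(-59) - 1296))) = -1595*(1770 - 1296)*(1 + 2*(1595*(1770 - 1296))) = -1595*474*(1 + 2*(1595*474)) = -756030*(1 + 2*756030) = -756030*(1 + 1512060) = -756030*1512061 = -1*1143163477830 = -1143163477830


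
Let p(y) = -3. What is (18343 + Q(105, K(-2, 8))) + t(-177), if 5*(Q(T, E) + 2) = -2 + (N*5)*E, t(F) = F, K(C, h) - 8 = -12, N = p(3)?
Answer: 90878/5 ≈ 18176.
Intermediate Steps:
N = -3
K(C, h) = -4 (K(C, h) = 8 - 12 = -4)
Q(T, E) = -12/5 - 3*E (Q(T, E) = -2 + (-2 + (-3*5)*E)/5 = -2 + (-2 - 15*E)/5 = -2 + (-2/5 - 3*E) = -12/5 - 3*E)
(18343 + Q(105, K(-2, 8))) + t(-177) = (18343 + (-12/5 - 3*(-4))) - 177 = (18343 + (-12/5 + 12)) - 177 = (18343 + 48/5) - 177 = 91763/5 - 177 = 90878/5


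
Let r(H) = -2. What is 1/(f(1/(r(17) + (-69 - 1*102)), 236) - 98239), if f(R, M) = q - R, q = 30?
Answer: -173/16990156 ≈ -1.0182e-5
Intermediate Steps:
f(R, M) = 30 - R
1/(f(1/(r(17) + (-69 - 1*102)), 236) - 98239) = 1/((30 - 1/(-2 + (-69 - 1*102))) - 98239) = 1/((30 - 1/(-2 + (-69 - 102))) - 98239) = 1/((30 - 1/(-2 - 171)) - 98239) = 1/((30 - 1/(-173)) - 98239) = 1/((30 - 1*(-1/173)) - 98239) = 1/((30 + 1/173) - 98239) = 1/(5191/173 - 98239) = 1/(-16990156/173) = -173/16990156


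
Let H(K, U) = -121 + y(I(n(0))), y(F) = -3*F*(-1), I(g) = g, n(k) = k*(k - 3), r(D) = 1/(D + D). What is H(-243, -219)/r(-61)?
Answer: 14762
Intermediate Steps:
r(D) = 1/(2*D)
n(k) = k*(-3 + k)
y(F) = 3*F
H(K, U) = -121 (H(K, U) = -121 + 3*(0*(-3 + 0)) = -121 + 3*(0*(-3)) = -121 + 3*0 = -121 + 0 = -121)
H(-243, -219)/r(-61) = -121/((½)/(-61)) = -121/((½)*(-1/61)) = -121/(-1/122) = -121*(-122) = 14762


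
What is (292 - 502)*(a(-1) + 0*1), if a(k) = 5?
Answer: -1050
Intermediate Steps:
(292 - 502)*(a(-1) + 0*1) = (292 - 502)*(5 + 0*1) = -210*(5 + 0) = -210*5 = -1050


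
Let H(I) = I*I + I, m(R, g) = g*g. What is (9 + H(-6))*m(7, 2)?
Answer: 156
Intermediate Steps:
m(R, g) = g**2
H(I) = I + I**2 (H(I) = I**2 + I = I + I**2)
(9 + H(-6))*m(7, 2) = (9 - 6*(1 - 6))*2**2 = (9 - 6*(-5))*4 = (9 + 30)*4 = 39*4 = 156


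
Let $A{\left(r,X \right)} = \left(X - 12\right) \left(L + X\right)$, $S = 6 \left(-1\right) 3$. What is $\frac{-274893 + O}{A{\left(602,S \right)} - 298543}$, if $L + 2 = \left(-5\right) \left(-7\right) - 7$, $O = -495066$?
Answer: $\frac{769959}{298783} \approx 2.577$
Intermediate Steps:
$L = 26$ ($L = -2 - -28 = -2 + \left(35 - 7\right) = -2 + 28 = 26$)
$S = -18$ ($S = \left(-6\right) 3 = -18$)
$A{\left(r,X \right)} = \left(-12 + X\right) \left(26 + X\right)$ ($A{\left(r,X \right)} = \left(X - 12\right) \left(26 + X\right) = \left(-12 + X\right) \left(26 + X\right)$)
$\frac{-274893 + O}{A{\left(602,S \right)} - 298543} = \frac{-274893 - 495066}{\left(-312 + \left(-18\right)^{2} + 14 \left(-18\right)\right) - 298543} = - \frac{769959}{\left(-312 + 324 - 252\right) - 298543} = - \frac{769959}{-240 - 298543} = - \frac{769959}{-298783} = \left(-769959\right) \left(- \frac{1}{298783}\right) = \frac{769959}{298783}$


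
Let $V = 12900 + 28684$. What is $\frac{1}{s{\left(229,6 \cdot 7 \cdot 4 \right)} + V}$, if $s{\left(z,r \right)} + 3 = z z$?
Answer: $\frac{1}{94022} \approx 1.0636 \cdot 10^{-5}$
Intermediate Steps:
$s{\left(z,r \right)} = -3 + z^{2}$ ($s{\left(z,r \right)} = -3 + z z = -3 + z^{2}$)
$V = 41584$
$\frac{1}{s{\left(229,6 \cdot 7 \cdot 4 \right)} + V} = \frac{1}{\left(-3 + 229^{2}\right) + 41584} = \frac{1}{\left(-3 + 52441\right) + 41584} = \frac{1}{52438 + 41584} = \frac{1}{94022}$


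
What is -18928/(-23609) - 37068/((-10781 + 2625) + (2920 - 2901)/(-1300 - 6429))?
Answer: 2652374395284/496086024829 ≈ 5.3466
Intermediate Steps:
-18928/(-23609) - 37068/((-10781 + 2625) + (2920 - 2901)/(-1300 - 6429)) = -18928*(-1/23609) - 37068/(-8156 + 19/(-7729)) = 18928/23609 - 37068/(-8156 + 19*(-1/7729)) = 18928/23609 - 37068/(-8156 - 19/7729) = 18928/23609 - 37068/(-63037743/7729) = 18928/23609 - 37068*(-7729/63037743) = 18928/23609 + 95499524/21012581 = 2652374395284/496086024829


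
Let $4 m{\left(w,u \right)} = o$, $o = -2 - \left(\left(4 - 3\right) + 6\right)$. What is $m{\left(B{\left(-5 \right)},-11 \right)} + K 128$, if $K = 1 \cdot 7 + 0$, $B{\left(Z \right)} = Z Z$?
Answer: $\frac{3575}{4} \approx 893.75$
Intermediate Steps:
$B{\left(Z \right)} = Z^{2}$
$K = 7$ ($K = 7 + 0 = 7$)
$o = -9$ ($o = -2 - \left(1 + 6\right) = -2 - 7 = -9$)
$m{\left(w,u \right)} = - \frac{9}{4}$ ($m{\left(w,u \right)} = \frac{1}{4} \left(-9\right) = - \frac{9}{4}$)
$m{\left(B{\left(-5 \right)},-11 \right)} + K 128 = - \frac{9}{4} + 7 \cdot 128 = - \frac{9}{4} + 896 = \frac{3575}{4}$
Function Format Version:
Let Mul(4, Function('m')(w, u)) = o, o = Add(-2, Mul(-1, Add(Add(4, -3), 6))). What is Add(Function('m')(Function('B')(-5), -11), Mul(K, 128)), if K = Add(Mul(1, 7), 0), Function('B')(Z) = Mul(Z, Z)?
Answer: Rational(3575, 4) ≈ 893.75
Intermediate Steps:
Function('B')(Z) = Pow(Z, 2)
K = 7 (K = Add(7, 0) = 7)
o = -9 (o = Add(-2, Mul(-1, Add(1, 6))) = Add(-2, Mul(-1, 7)) = Add(-2, -7) = -9)
Function('m')(w, u) = Rational(-9, 4) (Function('m')(w, u) = Mul(Rational(1, 4), -9) = Rational(-9, 4))
Add(Function('m')(Function('B')(-5), -11), Mul(K, 128)) = Add(Rational(-9, 4), Mul(7, 128)) = Add(Rational(-9, 4), 896) = Rational(3575, 4)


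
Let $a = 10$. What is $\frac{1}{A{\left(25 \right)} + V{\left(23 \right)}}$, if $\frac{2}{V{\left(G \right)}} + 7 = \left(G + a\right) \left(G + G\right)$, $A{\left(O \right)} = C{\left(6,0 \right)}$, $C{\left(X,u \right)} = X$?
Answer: $\frac{1511}{9068} \approx 0.16663$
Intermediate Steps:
$A{\left(O \right)} = 6$
$V{\left(G \right)} = \frac{2}{-7 + 2 G \left(10 + G\right)}$ ($V{\left(G \right)} = \frac{2}{-7 + \left(G + 10\right) \left(G + G\right)} = \frac{2}{-7 + \left(10 + G\right) 2 G} = \frac{2}{-7 + 2 G \left(10 + G\right)}$)
$\frac{1}{A{\left(25 \right)} + V{\left(23 \right)}} = \frac{1}{6 + \frac{2}{-7 + 2 \cdot 23^{2} + 20 \cdot 23}} = \frac{1}{6 + \frac{2}{-7 + 2 \cdot 529 + 460}} = \frac{1}{6 + \frac{2}{-7 + 1058 + 460}} = \frac{1}{6 + \frac{2}{1511}} = \frac{1}{\frac{9068}{1511}} = \frac{1511}{9068}$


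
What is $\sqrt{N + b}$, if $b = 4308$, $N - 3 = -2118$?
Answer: $\sqrt{2193} \approx 46.829$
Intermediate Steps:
$N = -2115$ ($N = 3 - 2118 = -2115$)
$\sqrt{N + b} = \sqrt{-2115 + 4308} = \sqrt{2193}$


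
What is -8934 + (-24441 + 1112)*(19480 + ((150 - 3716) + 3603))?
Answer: -455321027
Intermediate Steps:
-8934 + (-24441 + 1112)*(19480 + ((150 - 3716) + 3603)) = -8934 - 23329*(19480 + (-3566 + 3603)) = -8934 - 23329*(19480 + 37) = -8934 - 23329*19517 = -8934 - 455312093 = -455321027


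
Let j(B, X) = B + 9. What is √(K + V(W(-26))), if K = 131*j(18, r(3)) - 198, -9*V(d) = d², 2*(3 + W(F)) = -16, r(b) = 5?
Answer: √29930/3 ≈ 57.668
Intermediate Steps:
W(F) = -11 (W(F) = -3 + (½)*(-16) = -3 - 8 = -11)
j(B, X) = 9 + B
V(d) = -d²/9
K = 3339 (K = 131*(9 + 18) - 198 = 131*27 - 198 = 3537 - 198 = 3339)
√(K + V(W(-26))) = √(3339 - ⅑*(-11)²) = √(3339 - ⅑*121) = √(3339 - 121/9) = √(29930/9) = √29930/3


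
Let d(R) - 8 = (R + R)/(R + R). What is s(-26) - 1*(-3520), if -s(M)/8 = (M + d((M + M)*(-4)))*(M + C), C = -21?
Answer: -2872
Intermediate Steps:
d(R) = 9 (d(R) = 8 + (R + R)/(R + R) = 8 + (2*R)/((2*R)) = 8 + (2*R)*(1/(2*R)) = 8 + 1 = 9)
s(M) = -8*(-21 + M)*(9 + M) (s(M) = -8*(M + 9)*(M - 21) = -8*(9 + M)*(-21 + M) = -8*(-21 + M)*(9 + M))
s(-26) - 1*(-3520) = (1512 - 8*(-26)**2 + 96*(-26)) - 1*(-3520) = (1512 - 8*676 - 2496) + 3520 = (1512 - 5408 - 2496) + 3520 = -6392 + 3520 = -2872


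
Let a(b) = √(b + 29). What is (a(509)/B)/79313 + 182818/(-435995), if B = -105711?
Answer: -182818/435995 - √538/8384256543 ≈ -0.41931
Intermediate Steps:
a(b) = √(29 + b)
(a(509)/B)/79313 + 182818/(-435995) = (√(29 + 509)/(-105711))/79313 + 182818/(-435995) = (√538*(-1/105711))*(1/79313) + 182818*(-1/435995) = -√538/105711*(1/79313) - 182818/435995 = -√538/8384256543 - 182818/435995 = -182818/435995 - √538/8384256543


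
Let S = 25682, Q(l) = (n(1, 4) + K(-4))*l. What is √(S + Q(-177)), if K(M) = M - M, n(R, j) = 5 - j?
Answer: √25505 ≈ 159.70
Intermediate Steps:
K(M) = 0
Q(l) = l (Q(l) = ((5 - 1*4) + 0)*l = ((5 - 4) + 0)*l = (1 + 0)*l = 1*l = l)
√(S + Q(-177)) = √(25682 - 177) = √25505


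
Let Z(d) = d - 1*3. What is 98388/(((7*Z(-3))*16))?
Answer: -8199/56 ≈ -146.41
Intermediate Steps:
Z(d) = -3 + d (Z(d) = d - 3 = -3 + d)
98388/(((7*Z(-3))*16)) = 98388/(((7*(-3 - 3))*16)) = 98388/(((7*(-6))*16)) = 98388/((-42*16)) = 98388/(-672) = 98388*(-1/672) = -8199/56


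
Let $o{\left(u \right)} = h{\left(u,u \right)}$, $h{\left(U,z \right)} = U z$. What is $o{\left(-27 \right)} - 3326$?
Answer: $-2597$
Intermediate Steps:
$o{\left(u \right)} = u^{2}$ ($o{\left(u \right)} = u u = u^{2}$)
$o{\left(-27 \right)} - 3326 = \left(-27\right)^{2} - 3326 = 729 - 3326 = -2597$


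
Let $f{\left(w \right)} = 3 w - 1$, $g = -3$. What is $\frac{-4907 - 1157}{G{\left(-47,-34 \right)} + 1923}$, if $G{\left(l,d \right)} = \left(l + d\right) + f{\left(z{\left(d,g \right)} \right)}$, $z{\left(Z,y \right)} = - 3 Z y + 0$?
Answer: $- \frac{6064}{923} \approx -6.5699$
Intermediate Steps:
$z{\left(Z,y \right)} = - 3 Z y$ ($z{\left(Z,y \right)} = - 3 Z y + 0 = - 3 Z y$)
$f{\left(w \right)} = -1 + 3 w$
$G{\left(l,d \right)} = -1 + l + 28 d$ ($G{\left(l,d \right)} = \left(l + d\right) + \left(-1 + 3 \left(\left(-3\right) d \left(-3\right)\right)\right) = \left(d + l\right) + \left(-1 + 3 \cdot 9 d\right) = \left(d + l\right) + \left(-1 + 27 d\right) = -1 + l + 28 d$)
$\frac{-4907 - 1157}{G{\left(-47,-34 \right)} + 1923} = \frac{-4907 - 1157}{\left(-1 - 47 + 28 \left(-34\right)\right) + 1923} = - \frac{6064}{\left(-1 - 47 - 952\right) + 1923} = - \frac{6064}{-1000 + 1923} = - \frac{6064}{923}$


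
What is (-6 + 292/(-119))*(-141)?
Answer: 141846/119 ≈ 1192.0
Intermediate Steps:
(-6 + 292/(-119))*(-141) = (-6 + 292*(-1/119))*(-141) = (-6 - 292/119)*(-141) = -1006/119*(-141) = 141846/119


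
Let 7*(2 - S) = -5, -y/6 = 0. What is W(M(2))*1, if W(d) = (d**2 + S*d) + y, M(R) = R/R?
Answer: 26/7 ≈ 3.7143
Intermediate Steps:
y = 0 (y = -6*0 = 0)
S = 19/7 (S = 2 - 1/7*(-5) = 2 + 5/7 = 19/7 ≈ 2.7143)
M(R) = 1
W(d) = d**2 + 19*d/7 (W(d) = (d**2 + 19*d/7) + 0 = d**2 + 19*d/7)
W(M(2))*1 = ((1/7)*1*(19 + 7*1))*1 = ((1/7)*1*(19 + 7))*1 = ((1/7)*1*26)*1 = (26/7)*1 = 26/7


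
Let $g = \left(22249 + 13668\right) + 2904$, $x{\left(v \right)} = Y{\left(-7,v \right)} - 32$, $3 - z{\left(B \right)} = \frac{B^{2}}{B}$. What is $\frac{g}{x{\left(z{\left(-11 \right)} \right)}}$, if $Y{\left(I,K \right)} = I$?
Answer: $- \frac{38821}{39} \approx -995.41$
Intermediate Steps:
$z{\left(B \right)} = 3 - B$ ($z{\left(B \right)} = 3 - \frac{B^{2}}{B} = 3 - B$)
$x{\left(v \right)} = -39$ ($x{\left(v \right)} = -7 - 32 = -39$)
$g = 38821$ ($g = 35917 + 2904 = 38821$)
$\frac{g}{x{\left(z{\left(-11 \right)} \right)}} = \frac{38821}{-39} = 38821 \left(- \frac{1}{39}\right) = - \frac{38821}{39}$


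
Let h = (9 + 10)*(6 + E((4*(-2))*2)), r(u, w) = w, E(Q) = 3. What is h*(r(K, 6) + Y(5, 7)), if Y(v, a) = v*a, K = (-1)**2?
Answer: 7011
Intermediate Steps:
K = 1
Y(v, a) = a*v
h = 171 (h = (9 + 10)*(6 + 3) = 19*9 = 171)
h*(r(K, 6) + Y(5, 7)) = 171*(6 + 7*5) = 171*(6 + 35) = 171*41 = 7011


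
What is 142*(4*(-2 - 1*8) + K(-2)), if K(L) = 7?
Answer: -4686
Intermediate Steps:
142*(4*(-2 - 1*8) + K(-2)) = 142*(4*(-2 - 1*8) + 7) = 142*(4*(-2 - 8) + 7) = 142*(4*(-10) + 7) = 142*(-40 + 7) = 142*(-33) = -4686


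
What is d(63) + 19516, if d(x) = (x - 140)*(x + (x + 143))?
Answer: -1197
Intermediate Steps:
d(x) = (-140 + x)*(143 + 2*x) (d(x) = (-140 + x)*(x + (143 + x)) = (-140 + x)*(143 + 2*x))
d(63) + 19516 = (-20020 - 137*63 + 2*63**2) + 19516 = (-20020 - 8631 + 2*3969) + 19516 = (-20020 - 8631 + 7938) + 19516 = -20713 + 19516 = -1197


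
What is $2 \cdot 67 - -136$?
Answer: $270$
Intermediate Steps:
$2 \cdot 67 - -136 = 134 + 136 = 270$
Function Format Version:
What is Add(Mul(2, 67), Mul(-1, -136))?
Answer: 270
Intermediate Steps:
Add(Mul(2, 67), Mul(-1, -136)) = Add(134, 136) = 270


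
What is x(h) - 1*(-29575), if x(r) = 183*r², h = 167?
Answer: 5133262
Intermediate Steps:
x(h) - 1*(-29575) = 183*167² - 1*(-29575) = 183*27889 + 29575 = 5103687 + 29575 = 5133262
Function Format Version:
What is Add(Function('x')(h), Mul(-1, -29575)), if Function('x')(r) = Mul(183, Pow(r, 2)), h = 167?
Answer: 5133262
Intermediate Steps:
Add(Function('x')(h), Mul(-1, -29575)) = Add(Mul(183, Pow(167, 2)), Mul(-1, -29575)) = Add(Mul(183, 27889), 29575) = Add(5103687, 29575) = 5133262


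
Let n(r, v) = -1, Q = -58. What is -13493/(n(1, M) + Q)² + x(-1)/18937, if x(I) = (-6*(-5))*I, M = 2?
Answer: -255621371/65919697 ≈ -3.8778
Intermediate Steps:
x(I) = 30*I
-13493/(n(1, M) + Q)² + x(-1)/18937 = -13493/(-1 - 58)² + (30*(-1))/18937 = -13493/((-59)²) - 30*1/18937 = -13493/3481 - 30/18937 = -255621371/65919697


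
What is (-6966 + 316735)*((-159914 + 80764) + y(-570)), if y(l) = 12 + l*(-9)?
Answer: -22925384152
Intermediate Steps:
y(l) = 12 - 9*l
(-6966 + 316735)*((-159914 + 80764) + y(-570)) = (-6966 + 316735)*((-159914 + 80764) + (12 - 9*(-570))) = 309769*(-79150 + (12 + 5130)) = 309769*(-79150 + 5142) = 309769*(-74008) = -22925384152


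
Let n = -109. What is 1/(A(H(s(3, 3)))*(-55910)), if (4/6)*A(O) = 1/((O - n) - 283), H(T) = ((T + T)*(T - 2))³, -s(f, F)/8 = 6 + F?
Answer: -403330793414/27955 ≈ -1.4428e+7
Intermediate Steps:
s(f, F) = -48 - 8*F (s(f, F) = -8*(6 + F) = -48 - 8*F)
H(T) = 8*T³*(-2 + T)³ (H(T) = ((2*T)*(-2 + T))³ = (2*T*(-2 + T))³ = 8*T³*(-2 + T)³)
A(O) = 3/(2*(-174 + O)) (A(O) = 3/(2*((O - 1*(-109)) - 283)) = 3/(2*((O + 109) - 283)) = 3/(2*((109 + O) - 283)) = 3/(2*(-174 + O)))
1/(A(H(s(3, 3)))*(-55910)) = 1/((3/(2*(-174 + 8*(-48 - 8*3)³*(-2 + (-48 - 8*3))³)))*(-55910)) = -1/55910/(3/(2*(-174 + 8*(-48 - 24)³*(-2 + (-48 - 24))³))) = -1/55910/(3/(2*(-174 + 8*(-72)³*(-2 - 72)³))) = -1/55910/(3/(2*(-174 + 8*(-373248)*(-74)³))) = -1/55910/(3/(2*(-174 + 8*(-373248)*(-405224)))) = -1/55910/(3/(2*(-174 + 1209992380416))) = -1/55910/((3/2)/1209992380242) = -1/55910/((3/2)*(1/1209992380242)) = -1/55910/(1/806661586828) = 806661586828*(-1/55910) = -403330793414/27955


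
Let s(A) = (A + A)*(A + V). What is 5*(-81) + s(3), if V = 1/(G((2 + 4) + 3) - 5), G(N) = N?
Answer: -771/2 ≈ -385.50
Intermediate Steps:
V = 1/4 (V = 1/(((2 + 4) + 3) - 5) = 1/((6 + 3) - 5) = 1/(9 - 5) = 1/4 ≈ 0.25000)
s(A) = 2*A*(1/4 + A) (s(A) = (A + A)*(A + 1/4) = (2*A)*(1/4 + A) = 2*A*(1/4 + A))
5*(-81) + s(3) = 5*(-81) + (1/2)*3*(1 + 4*3) = -405 + (1/2)*3*(1 + 12) = -405 + (1/2)*3*13 = -405 + 39/2 = -771/2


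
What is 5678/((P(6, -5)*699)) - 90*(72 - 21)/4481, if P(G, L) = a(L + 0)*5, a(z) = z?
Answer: -105653368/78305475 ≈ -1.3492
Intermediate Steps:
P(G, L) = 5*L (P(G, L) = (L + 0)*5 = L*5 = 5*L)
5678/((P(6, -5)*699)) - 90*(72 - 21)/4481 = 5678/(((5*(-5))*699)) - 90*(72 - 21)/4481 = 5678/((-25*699)) - 90*51*(1/4481) = 5678/(-17475) - 4590*1/4481 = 5678*(-1/17475) - 4590/4481 = -5678/17475 - 4590/4481 = -105653368/78305475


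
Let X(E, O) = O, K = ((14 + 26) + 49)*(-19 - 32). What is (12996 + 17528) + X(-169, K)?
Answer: 25985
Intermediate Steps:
K = -4539 (K = (40 + 49)*(-51) = 89*(-51) = -4539)
(12996 + 17528) + X(-169, K) = (12996 + 17528) - 4539 = 30524 - 4539 = 25985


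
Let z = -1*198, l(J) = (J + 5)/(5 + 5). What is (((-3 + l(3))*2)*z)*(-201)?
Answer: -875556/5 ≈ -1.7511e+5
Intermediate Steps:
l(J) = ½ + J/10 (l(J) = (5 + J)/10 = (5 + J)*(⅒) = ½ + J/10)
z = -198
(((-3 + l(3))*2)*z)*(-201) = (((-3 + (½ + (⅒)*3))*2)*(-198))*(-201) = (((-3 + (½ + 3/10))*2)*(-198))*(-201) = (((-3 + ⅘)*2)*(-198))*(-201) = (-11/5*2*(-198))*(-201) = -22/5*(-198)*(-201) = (4356/5)*(-201) = -875556/5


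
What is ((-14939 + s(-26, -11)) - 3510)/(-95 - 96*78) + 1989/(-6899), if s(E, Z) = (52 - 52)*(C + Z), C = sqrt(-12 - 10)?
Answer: 112197064/52315117 ≈ 2.1446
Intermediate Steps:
C = I*sqrt(22) (C = sqrt(-22) = I*sqrt(22) ≈ 4.6904*I)
s(E, Z) = 0 (s(E, Z) = (52 - 52)*(I*sqrt(22) + Z) = 0*(Z + I*sqrt(22)) = 0)
((-14939 + s(-26, -11)) - 3510)/(-95 - 96*78) + 1989/(-6899) = ((-14939 + 0) - 3510)/(-95 - 96*78) + 1989/(-6899) = (-14939 - 3510)/(-95 - 7488) + 1989*(-1/6899) = -18449/(-7583) - 1989/6899 = -18449*(-1/7583) - 1989/6899 = 18449/7583 - 1989/6899 = 112197064/52315117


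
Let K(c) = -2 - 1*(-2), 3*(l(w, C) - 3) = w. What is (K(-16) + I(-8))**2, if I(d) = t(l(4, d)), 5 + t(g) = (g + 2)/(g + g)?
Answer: 12321/676 ≈ 18.226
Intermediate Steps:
l(w, C) = 3 + w/3
K(c) = 0 (K(c) = -2 + 2 = 0)
t(g) = -5 + (2 + g)/(2*g) (t(g) = -5 + (g + 2)/(g + g) = -5 + (2 + g)/((2*g)) = -5 + (2 + g)*(1/(2*g)) = -5 + (2 + g)/(2*g))
I(d) = -111/26 (I(d) = -9/2 + 1/(3 + (1/3)*4) = -9/2 + 1/(3 + 4/3) = -9/2 + 1/(13/3) = -9/2 + 3/13 = -111/26)
(K(-16) + I(-8))**2 = (0 - 111/26)**2 = (-111/26)**2 = 12321/676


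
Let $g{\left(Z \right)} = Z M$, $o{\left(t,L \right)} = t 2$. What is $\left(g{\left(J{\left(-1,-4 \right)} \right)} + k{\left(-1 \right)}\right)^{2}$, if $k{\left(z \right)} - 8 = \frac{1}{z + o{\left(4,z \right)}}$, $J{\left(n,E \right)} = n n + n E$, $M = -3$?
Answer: $\frac{2304}{49} \approx 47.02$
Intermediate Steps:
$J{\left(n,E \right)} = n^{2} + E n$
$o{\left(t,L \right)} = 2 t$
$g{\left(Z \right)} = - 3 Z$ ($g{\left(Z \right)} = Z \left(-3\right) = - 3 Z$)
$k{\left(z \right)} = 8 + \frac{1}{8 + z}$ ($k{\left(z \right)} = 8 + \frac{1}{z + 2 \cdot 4} = 8 + \frac{1}{z + 8} = 8 + \frac{1}{8 + z}$)
$\left(g{\left(J{\left(-1,-4 \right)} \right)} + k{\left(-1 \right)}\right)^{2} = \left(- 3 \left(- (-4 - 1)\right) + \frac{65 + 8 \left(-1\right)}{8 - 1}\right)^{2} = \left(- 3 \left(\left(-1\right) \left(-5\right)\right) + \frac{65 - 8}{7}\right)^{2} = \left(\left(-3\right) 5 + \frac{1}{7} \cdot 57\right)^{2} = \left(-15 + \frac{57}{7}\right)^{2} = \left(- \frac{48}{7}\right)^{2} = \frac{2304}{49}$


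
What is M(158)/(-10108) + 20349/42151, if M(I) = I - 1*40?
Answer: 100356937/213031154 ≈ 0.47109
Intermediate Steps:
M(I) = -40 + I (M(I) = I - 40 = -40 + I)
M(158)/(-10108) + 20349/42151 = (-40 + 158)/(-10108) + 20349/42151 = 118*(-1/10108) + 20349*(1/42151) = -59/5054 + 20349/42151 = 100356937/213031154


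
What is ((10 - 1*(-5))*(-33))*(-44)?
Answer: 21780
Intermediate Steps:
((10 - 1*(-5))*(-33))*(-44) = ((10 + 5)*(-33))*(-44) = (15*(-33))*(-44) = -495*(-44) = 21780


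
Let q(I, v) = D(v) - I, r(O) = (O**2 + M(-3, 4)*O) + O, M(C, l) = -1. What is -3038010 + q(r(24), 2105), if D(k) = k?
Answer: -3036481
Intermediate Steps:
r(O) = O**2 (r(O) = (O**2 - O) + O = O**2)
q(I, v) = v - I
-3038010 + q(r(24), 2105) = -3038010 + (2105 - 1*24**2) = -3038010 + (2105 - 1*576) = -3038010 + (2105 - 576) = -3038010 + 1529 = -3036481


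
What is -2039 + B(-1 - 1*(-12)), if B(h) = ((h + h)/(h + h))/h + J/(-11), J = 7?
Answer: -22435/11 ≈ -2039.5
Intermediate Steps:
B(h) = -7/11 + 1/h (B(h) = ((h + h)/(h + h))/h + 7/(-11) = ((2*h)/((2*h)))/h + 7*(-1/11) = ((2*h)*(1/(2*h)))/h - 7/11 = 1/h - 7/11 = -7/11 + 1/h)
-2039 + B(-1 - 1*(-12)) = -2039 + (-7/11 + 1/(-1 - 1*(-12))) = -2039 + (-7/11 + 1/(-1 + 12)) = -2039 + (-7/11 + 1/11) = -2039 - 6/11 = -22435/11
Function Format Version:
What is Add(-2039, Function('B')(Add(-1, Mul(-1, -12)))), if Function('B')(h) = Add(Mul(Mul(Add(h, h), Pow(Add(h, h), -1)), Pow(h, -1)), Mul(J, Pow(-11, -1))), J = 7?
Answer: Rational(-22435, 11) ≈ -2039.5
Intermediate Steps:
Function('B')(h) = Add(Rational(-7, 11), Pow(h, -1)) (Function('B')(h) = Add(Mul(Mul(Add(h, h), Pow(Add(h, h), -1)), Pow(h, -1)), Mul(7, Pow(-11, -1))) = Add(Mul(Mul(Mul(2, h), Pow(Mul(2, h), -1)), Pow(h, -1)), Mul(7, Rational(-1, 11))) = Add(Mul(Mul(Mul(2, h), Mul(Rational(1, 2), Pow(h, -1))), Pow(h, -1)), Rational(-7, 11)) = Add(Mul(1, Pow(h, -1)), Rational(-7, 11)) = Add(Pow(h, -1), Rational(-7, 11)) = Add(Rational(-7, 11), Pow(h, -1)))
Add(-2039, Function('B')(Add(-1, Mul(-1, -12)))) = Add(-2039, Add(Rational(-7, 11), Pow(Add(-1, Mul(-1, -12)), -1))) = Add(-2039, Add(Rational(-7, 11), Pow(Add(-1, 12), -1))) = Add(-2039, Add(Rational(-7, 11), Pow(11, -1))) = Add(-2039, Add(Rational(-7, 11), Rational(1, 11))) = Add(-2039, Rational(-6, 11)) = Rational(-22435, 11)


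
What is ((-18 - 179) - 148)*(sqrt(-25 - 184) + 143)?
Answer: -49335 - 345*I*sqrt(209) ≈ -49335.0 - 4987.6*I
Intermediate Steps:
((-18 - 179) - 148)*(sqrt(-25 - 184) + 143) = (-197 - 148)*(sqrt(-209) + 143) = -345*(I*sqrt(209) + 143) = -345*(143 + I*sqrt(209)) = -49335 - 345*I*sqrt(209)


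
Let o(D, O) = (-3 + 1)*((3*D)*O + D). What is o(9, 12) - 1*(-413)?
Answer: -253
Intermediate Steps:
o(D, O) = -2*D - 6*D*O (o(D, O) = -2*(3*D*O + D) = -2*(D + 3*D*O) = -2*D - 6*D*O)
o(9, 12) - 1*(-413) = -2*9*(1 + 3*12) - 1*(-413) = -2*9*(1 + 36) + 413 = -2*9*37 + 413 = -666 + 413 = -253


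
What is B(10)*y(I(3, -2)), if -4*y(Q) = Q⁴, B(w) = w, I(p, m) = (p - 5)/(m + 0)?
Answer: -5/2 ≈ -2.5000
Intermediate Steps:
I(p, m) = (-5 + p)/m
y(Q) = -Q⁴/4
B(10)*y(I(3, -2)) = 10*(-(-5 + 3)⁴/16/4) = 10*(-(-½*(-2))⁴/4) = 10*(-¼*1⁴) = 10*(-¼*1) = 10*(-¼) = -5/2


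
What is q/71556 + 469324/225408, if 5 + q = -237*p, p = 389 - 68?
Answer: 114121227/112008992 ≈ 1.0189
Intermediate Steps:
p = 321
q = -76082 (q = -5 - 237*321 = -5 - 76077 = -76082)
q/71556 + 469324/225408 = -76082/71556 + 469324/225408 = -76082*1/71556 + 469324*(1/225408) = -38041/35778 + 117331/56352 = 114121227/112008992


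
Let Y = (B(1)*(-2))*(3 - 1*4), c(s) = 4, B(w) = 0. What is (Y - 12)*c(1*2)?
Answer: -48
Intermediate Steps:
Y = 0 (Y = (0*(-2))*(3 - 1*4) = 0*(3 - 4) = 0*(-1) = 0)
(Y - 12)*c(1*2) = (0 - 12)*4 = -12*4 = -48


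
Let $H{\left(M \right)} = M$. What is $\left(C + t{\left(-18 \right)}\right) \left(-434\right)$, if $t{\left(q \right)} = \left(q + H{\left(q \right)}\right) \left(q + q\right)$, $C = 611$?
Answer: $-827638$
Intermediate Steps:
$t{\left(q \right)} = 4 q^{2}$ ($t{\left(q \right)} = \left(q + q\right) \left(q + q\right) = 2 q 2 q = 4 q^{2}$)
$\left(C + t{\left(-18 \right)}\right) \left(-434\right) = \left(611 + 4 \left(-18\right)^{2}\right) \left(-434\right) = \left(611 + 4 \cdot 324\right) \left(-434\right) = \left(611 + 1296\right) \left(-434\right) = 1907 \left(-434\right) = -827638$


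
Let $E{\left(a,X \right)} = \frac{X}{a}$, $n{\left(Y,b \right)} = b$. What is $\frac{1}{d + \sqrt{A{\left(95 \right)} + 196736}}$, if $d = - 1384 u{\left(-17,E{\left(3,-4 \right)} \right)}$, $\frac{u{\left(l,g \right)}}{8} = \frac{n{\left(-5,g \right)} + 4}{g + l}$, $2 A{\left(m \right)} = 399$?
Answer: $\frac{9743360}{14499955777} - \frac{3025 \sqrt{787742}}{14499955777} \approx 0.0004868$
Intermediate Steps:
$A{\left(m \right)} = \frac{399}{2}$ ($A{\left(m \right)} = \frac{1}{2} \cdot 399 = \frac{399}{2}$)
$u{\left(l,g \right)} = \frac{8 \left(4 + g\right)}{g + l}$ ($u{\left(l,g \right)} = 8 \frac{g + 4}{g + l} = 8 \frac{4 + g}{g + l} = \frac{8 \left(4 + g\right)}{g + l}$)
$d = \frac{88576}{55}$ ($d = - 1384 \frac{8 \left(4 - \frac{4}{3}\right)}{- \frac{4}{3} - 17} = - 1384 \cdot 8 \frac{1}{- \frac{55}{3}} \cdot \frac{8}{3} = - 1384 \cdot 8 \left(- \frac{3}{55}\right) \frac{8}{3} = \left(-1384\right) \left(- \frac{64}{55}\right) = \frac{88576}{55} \approx 1610.5$)
$\frac{1}{d + \sqrt{A{\left(95 \right)} + 196736}} = \frac{1}{\frac{88576}{55} + \sqrt{\frac{399}{2} + 196736}} = \frac{1}{\frac{88576}{55} + \sqrt{\frac{393871}{2}}} = \frac{1}{\frac{88576}{55} + \frac{\sqrt{787742}}{2}}$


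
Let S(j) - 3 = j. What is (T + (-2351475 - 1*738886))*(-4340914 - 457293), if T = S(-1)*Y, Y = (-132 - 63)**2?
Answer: 14463288140377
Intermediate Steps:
S(j) = 3 + j
Y = 38025 (Y = (-195)**2 = 38025)
T = 76050 (T = (3 - 1)*38025 = 2*38025 = 76050)
(T + (-2351475 - 1*738886))*(-4340914 - 457293) = (76050 + (-2351475 - 1*738886))*(-4340914 - 457293) = (76050 + (-2351475 - 738886))*(-4798207) = (76050 - 3090361)*(-4798207) = -3014311*(-4798207) = 14463288140377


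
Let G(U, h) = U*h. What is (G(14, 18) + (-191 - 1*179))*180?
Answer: -21240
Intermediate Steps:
(G(14, 18) + (-191 - 1*179))*180 = (14*18 + (-191 - 1*179))*180 = (252 + (-191 - 179))*180 = (252 - 370)*180 = -118*180 = -21240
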